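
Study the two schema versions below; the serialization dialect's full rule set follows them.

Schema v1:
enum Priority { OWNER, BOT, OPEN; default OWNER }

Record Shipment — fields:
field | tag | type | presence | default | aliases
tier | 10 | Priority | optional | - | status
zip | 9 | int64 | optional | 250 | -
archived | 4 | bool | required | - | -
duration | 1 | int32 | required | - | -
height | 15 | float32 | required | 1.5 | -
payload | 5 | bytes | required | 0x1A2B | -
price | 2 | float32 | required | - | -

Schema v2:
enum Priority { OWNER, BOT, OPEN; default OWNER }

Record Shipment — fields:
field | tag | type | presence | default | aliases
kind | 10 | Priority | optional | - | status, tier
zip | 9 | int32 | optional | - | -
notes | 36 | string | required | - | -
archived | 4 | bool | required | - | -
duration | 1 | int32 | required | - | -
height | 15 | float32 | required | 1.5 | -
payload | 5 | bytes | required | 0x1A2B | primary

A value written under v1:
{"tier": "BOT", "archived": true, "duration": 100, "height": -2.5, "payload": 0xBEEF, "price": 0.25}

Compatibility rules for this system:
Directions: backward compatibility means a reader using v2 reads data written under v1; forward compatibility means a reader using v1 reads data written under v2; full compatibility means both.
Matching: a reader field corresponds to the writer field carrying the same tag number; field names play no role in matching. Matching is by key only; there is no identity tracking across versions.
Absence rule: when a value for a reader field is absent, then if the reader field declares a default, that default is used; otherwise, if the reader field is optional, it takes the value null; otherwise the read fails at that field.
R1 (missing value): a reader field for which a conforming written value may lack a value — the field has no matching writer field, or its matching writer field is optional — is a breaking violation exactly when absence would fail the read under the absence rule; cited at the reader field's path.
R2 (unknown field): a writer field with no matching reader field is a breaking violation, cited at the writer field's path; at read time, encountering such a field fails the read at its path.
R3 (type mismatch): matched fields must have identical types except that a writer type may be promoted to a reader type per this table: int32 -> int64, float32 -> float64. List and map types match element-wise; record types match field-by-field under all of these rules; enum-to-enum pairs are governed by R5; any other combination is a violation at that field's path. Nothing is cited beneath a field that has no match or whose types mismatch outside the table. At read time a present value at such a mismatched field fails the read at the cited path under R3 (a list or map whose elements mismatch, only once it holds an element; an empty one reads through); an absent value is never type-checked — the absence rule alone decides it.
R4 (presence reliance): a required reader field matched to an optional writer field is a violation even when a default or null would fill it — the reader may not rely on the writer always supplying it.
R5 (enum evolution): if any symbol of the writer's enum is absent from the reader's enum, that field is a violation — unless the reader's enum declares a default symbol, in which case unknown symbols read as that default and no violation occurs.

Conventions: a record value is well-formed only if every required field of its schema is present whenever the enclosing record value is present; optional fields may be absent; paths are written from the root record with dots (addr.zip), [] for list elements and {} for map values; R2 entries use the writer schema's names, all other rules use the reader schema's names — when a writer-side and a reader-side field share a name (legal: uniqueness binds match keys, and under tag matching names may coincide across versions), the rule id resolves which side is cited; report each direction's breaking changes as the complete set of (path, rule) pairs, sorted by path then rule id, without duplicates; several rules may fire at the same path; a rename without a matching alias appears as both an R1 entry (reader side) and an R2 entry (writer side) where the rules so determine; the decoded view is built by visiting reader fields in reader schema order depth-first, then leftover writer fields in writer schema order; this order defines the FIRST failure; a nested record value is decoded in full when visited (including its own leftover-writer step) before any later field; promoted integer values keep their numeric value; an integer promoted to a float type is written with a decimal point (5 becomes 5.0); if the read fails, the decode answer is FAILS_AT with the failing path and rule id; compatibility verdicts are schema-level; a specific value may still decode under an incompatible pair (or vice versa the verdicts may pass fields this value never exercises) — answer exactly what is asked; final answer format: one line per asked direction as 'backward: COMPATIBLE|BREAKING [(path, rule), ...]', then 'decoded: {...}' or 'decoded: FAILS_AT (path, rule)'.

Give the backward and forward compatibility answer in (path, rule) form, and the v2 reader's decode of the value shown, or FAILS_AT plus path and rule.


the writer's type comes first in each Shipment pair
backward analysis of Shipment with v2 as reader and v1 as writer:
  writer optional, Priority -> Priority: reader kind maps from writer tier
  writer optional, int64 -> int32: reader zip maps from writer zip
  notes: no writer-side match
  writer required, bool -> bool: reader archived maps from writer archived
  writer required, int32 -> int32: reader duration maps from writer duration
  writer required, float32 -> float32: reader height maps from writer height
  writer required, bytes -> bytes: reader payload maps from writer payload
  writer field price has no reader counterpart
  breaking: (notes, R1)
  breaking: (price, R2)
  breaking: (zip, R3)
  => backward: BREAKING (3)
forward analysis of Shipment with v1 as reader and v2 as writer:
  writer optional, Priority -> Priority: reader tier maps from writer kind
  writer optional, int32 -> int64: reader zip maps from writer zip
  writer required, bool -> bool: reader archived maps from writer archived
  writer required, int32 -> int32: reader duration maps from writer duration
  writer required, float32 -> float32: reader height maps from writer height
  writer required, bytes -> bytes: reader payload maps from writer payload
  price: no writer-side match
  writer field notes has no reader counterpart
  breaking: (notes, R2)
  breaking: (price, R1)
  => forward: BREAKING (2)
migrating the Shipment value to v2:
  kind := "BOT" (from writer tier)
  zip := null (not supplied -> null)
  read fails at notes under R1 (no fill)
  => FAILS_AT (notes, R1)

backward: BREAKING [(notes, R1), (price, R2), (zip, R3)]; forward: BREAKING [(notes, R2), (price, R1)]; decoded: FAILS_AT (notes, R1)


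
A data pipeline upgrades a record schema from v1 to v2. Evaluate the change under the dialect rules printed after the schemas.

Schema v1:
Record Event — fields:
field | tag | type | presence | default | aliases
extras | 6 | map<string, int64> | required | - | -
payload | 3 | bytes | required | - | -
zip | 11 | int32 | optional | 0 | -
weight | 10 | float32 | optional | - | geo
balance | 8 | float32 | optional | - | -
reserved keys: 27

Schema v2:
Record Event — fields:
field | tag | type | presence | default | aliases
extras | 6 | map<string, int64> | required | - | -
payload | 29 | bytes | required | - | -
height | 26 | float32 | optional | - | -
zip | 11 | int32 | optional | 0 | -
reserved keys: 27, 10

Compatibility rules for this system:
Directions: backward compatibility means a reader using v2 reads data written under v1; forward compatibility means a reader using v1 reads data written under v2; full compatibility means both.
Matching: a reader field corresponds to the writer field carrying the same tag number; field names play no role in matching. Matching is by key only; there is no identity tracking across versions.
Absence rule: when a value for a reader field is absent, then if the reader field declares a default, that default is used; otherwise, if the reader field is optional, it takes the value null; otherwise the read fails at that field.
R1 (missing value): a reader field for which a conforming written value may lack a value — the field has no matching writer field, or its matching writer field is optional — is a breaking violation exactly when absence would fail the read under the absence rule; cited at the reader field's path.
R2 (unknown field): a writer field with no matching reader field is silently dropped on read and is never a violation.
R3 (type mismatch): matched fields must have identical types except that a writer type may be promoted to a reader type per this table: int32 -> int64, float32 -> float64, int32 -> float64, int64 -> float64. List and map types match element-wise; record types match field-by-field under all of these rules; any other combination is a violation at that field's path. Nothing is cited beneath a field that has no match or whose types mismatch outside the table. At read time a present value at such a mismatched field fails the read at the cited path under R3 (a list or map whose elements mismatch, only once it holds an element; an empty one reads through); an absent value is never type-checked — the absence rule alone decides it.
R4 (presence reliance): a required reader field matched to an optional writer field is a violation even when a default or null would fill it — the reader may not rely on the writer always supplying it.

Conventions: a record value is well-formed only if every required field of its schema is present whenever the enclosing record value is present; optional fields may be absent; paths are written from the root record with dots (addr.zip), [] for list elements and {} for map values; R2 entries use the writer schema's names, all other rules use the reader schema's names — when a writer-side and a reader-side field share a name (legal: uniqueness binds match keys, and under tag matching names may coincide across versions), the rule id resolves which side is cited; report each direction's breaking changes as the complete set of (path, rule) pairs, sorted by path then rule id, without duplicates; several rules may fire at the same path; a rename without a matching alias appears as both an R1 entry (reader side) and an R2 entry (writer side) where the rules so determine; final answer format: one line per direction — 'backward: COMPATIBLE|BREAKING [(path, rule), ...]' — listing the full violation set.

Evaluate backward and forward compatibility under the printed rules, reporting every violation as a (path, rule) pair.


arrows below run writer -> reader for Event
backward on Event — v2 reading data written by v1:
  extras <- extras (map<string, int64> -> map<string, int64>, writer required)
  payload: no writer-side match
  height: no writer-side match
  zip <- zip (int32 -> int32, writer optional)
  leftover writer field: payload
  leftover writer field: weight
  leftover writer field: balance
  R1 fires at payload
  => backward verdict for Event: BREAKING, 1 violation(s)
forward on Event — v1 reading data written by v2:
  extras <- extras (map<string, int64> -> map<string, int64>, writer required)
  payload: no writer-side match
  zip <- zip (int32 -> int32, writer optional)
  weight: no writer-side match
  balance: no writer-side match
  leftover writer field: payload
  leftover writer field: height
  R1 fires at payload
  => forward verdict for Event: BREAKING, 1 violation(s)

backward: BREAKING [(payload, R1)]; forward: BREAKING [(payload, R1)]


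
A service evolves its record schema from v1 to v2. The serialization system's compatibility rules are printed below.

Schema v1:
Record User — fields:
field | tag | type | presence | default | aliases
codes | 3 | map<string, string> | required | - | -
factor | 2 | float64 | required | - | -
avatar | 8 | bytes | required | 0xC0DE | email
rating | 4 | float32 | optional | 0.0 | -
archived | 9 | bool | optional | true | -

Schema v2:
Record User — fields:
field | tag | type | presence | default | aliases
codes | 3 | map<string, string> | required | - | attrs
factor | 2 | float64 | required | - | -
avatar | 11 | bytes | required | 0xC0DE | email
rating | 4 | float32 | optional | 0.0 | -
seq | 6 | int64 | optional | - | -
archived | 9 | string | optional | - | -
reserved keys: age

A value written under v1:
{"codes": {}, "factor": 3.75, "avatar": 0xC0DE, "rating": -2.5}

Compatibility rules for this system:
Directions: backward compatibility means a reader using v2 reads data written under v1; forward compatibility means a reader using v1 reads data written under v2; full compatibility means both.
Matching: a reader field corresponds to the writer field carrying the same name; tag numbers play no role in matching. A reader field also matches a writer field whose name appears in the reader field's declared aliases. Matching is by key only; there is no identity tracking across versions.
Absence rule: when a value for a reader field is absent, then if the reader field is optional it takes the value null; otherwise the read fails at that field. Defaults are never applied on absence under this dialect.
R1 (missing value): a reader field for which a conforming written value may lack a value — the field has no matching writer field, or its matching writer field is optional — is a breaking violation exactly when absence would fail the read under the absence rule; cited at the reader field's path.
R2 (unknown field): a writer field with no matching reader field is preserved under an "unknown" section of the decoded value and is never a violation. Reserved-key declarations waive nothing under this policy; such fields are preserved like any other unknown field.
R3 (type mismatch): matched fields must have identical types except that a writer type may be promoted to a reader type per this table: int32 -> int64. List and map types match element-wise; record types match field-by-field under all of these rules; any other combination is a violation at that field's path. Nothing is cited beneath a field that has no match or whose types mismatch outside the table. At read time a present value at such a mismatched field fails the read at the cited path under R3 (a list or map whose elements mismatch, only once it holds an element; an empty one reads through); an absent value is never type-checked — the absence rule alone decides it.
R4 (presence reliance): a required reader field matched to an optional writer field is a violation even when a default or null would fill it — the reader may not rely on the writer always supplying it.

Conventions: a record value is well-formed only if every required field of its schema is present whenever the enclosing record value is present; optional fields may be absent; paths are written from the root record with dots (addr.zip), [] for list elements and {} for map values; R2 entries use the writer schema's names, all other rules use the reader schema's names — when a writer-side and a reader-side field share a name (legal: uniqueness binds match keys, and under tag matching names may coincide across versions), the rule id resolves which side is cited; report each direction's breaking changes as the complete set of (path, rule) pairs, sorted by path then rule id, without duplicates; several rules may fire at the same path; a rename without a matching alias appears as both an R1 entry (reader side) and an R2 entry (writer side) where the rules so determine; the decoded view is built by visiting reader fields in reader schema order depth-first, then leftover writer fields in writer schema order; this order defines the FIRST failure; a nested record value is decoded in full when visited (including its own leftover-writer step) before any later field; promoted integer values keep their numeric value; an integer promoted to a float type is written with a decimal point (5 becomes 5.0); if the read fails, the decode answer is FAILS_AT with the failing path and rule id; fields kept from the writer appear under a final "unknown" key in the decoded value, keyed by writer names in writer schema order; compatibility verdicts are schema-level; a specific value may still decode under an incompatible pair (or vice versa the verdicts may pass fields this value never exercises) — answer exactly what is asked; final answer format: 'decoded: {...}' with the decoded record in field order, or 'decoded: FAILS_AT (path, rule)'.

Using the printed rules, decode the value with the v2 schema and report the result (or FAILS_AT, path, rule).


each type pair in User: writer, then reader
migrating the User value to v2:
  codes := {}
  factor := 3.75
  avatar := 0xC0DE
  rating := -2.5
  seq := null (absent, optional -> null)
  archived := null (absent, optional -> null)
  => decoded: {"codes": {}, "factor": 3.75, "avatar": 0xC0DE, "rating": -2.5, "seq": null, "archived": null}
remaining User differences; none change what is asked:
  field archived in record User: type bool changed to string (its default is dropped) -> affects the rule determinations only; this particular User value decodes identically
  field avatar in record User: tag 8 changed to 11 -> inert under this dialect — no rule fires on User and the result does not move

decoded: {"codes": {}, "factor": 3.75, "avatar": 0xC0DE, "rating": -2.5, "seq": null, "archived": null}


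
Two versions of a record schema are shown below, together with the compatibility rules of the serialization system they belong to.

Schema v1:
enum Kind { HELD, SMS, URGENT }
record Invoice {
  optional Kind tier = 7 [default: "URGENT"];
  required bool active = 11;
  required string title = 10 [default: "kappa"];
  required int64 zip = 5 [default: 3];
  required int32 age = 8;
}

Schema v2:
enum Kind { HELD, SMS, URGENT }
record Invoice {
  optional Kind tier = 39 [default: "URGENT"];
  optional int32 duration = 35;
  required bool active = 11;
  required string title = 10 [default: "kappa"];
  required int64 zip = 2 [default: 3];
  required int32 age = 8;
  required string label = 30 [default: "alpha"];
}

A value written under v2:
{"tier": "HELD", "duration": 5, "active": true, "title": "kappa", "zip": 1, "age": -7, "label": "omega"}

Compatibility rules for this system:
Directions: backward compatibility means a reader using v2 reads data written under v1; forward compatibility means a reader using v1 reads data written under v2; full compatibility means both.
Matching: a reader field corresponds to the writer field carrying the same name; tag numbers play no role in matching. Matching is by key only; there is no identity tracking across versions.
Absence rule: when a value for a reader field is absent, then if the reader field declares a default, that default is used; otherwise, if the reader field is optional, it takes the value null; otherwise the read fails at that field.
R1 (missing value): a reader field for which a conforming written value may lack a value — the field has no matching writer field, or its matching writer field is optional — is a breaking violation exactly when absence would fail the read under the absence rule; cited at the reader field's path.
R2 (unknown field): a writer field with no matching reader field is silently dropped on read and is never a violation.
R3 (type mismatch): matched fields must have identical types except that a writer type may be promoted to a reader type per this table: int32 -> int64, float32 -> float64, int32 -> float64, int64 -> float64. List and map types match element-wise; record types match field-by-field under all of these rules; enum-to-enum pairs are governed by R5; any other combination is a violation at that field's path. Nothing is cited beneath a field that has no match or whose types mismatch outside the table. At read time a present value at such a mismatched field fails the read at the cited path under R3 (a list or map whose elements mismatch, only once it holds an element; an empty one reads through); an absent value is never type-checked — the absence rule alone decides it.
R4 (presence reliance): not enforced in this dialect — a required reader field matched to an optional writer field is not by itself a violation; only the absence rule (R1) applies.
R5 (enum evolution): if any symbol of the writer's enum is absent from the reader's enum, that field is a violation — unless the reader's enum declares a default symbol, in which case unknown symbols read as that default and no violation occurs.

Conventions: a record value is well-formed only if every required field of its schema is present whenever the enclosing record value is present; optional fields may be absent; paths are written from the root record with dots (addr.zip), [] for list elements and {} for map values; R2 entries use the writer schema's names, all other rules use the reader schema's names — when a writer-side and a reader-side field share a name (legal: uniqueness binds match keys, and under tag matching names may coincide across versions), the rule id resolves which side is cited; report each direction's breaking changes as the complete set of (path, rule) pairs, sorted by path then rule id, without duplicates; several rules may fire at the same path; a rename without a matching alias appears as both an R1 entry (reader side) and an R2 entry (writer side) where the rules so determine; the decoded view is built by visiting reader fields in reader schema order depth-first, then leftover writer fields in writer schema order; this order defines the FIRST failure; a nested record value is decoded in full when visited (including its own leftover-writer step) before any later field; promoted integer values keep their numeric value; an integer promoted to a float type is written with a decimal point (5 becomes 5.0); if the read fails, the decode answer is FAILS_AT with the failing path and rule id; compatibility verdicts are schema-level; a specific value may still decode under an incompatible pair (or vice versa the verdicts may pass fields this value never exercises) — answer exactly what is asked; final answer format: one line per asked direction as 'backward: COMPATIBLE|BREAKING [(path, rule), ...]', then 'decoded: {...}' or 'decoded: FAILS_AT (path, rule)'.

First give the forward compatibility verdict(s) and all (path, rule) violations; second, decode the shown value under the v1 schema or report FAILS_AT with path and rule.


each type pair in Invoice: writer, then reader
checking forward for Invoice: reader v1 against writer v2:
  tier: Kind -> Kind, writer optional; from tier
  active: bool -> bool, writer required; from active
  title: string -> string, writer required; from title
  zip: int64 -> int64, writer required; from zip
  age: int32 -> int32, writer required; from age
  leftover writer field: duration
  leftover writer field: label
  nothing fires on Invoice: forward is COMPATIBLE
decode walk for Invoice under reader schema v1:
  tier := "HELD"
  active := true
  title := "kappa"
  zip := 1
  age := -7
  writer duration: no reader field; dropped
  writer label: no reader field; dropped
  => decoded: {"tier": "HELD", "active": true, "title": "kappa", "zip": 1, "age": -7}
diffs on Invoice not affecting the asked answer:
  field zip in record Invoice: tag 5 changed to 2 -> fires no rule on Invoice, leaving the asked answer as it is
  added field label to record Invoice: required string, tag 30, default "alpha" (in v2 it sits last) -> fires no rule on Invoice, leaving the asked answer as it is
  added field duration to record Invoice: optional int32, tag 35 (in v2 it sits immediately before active) -> fires no rule on Invoice, leaving the asked answer as it is
  field tier in record Invoice: tag 7 changed to 39 -> fires no rule on Invoice, leaving the asked answer as it is

forward: COMPATIBLE []; decoded: {"tier": "HELD", "active": true, "title": "kappa", "zip": 1, "age": -7}


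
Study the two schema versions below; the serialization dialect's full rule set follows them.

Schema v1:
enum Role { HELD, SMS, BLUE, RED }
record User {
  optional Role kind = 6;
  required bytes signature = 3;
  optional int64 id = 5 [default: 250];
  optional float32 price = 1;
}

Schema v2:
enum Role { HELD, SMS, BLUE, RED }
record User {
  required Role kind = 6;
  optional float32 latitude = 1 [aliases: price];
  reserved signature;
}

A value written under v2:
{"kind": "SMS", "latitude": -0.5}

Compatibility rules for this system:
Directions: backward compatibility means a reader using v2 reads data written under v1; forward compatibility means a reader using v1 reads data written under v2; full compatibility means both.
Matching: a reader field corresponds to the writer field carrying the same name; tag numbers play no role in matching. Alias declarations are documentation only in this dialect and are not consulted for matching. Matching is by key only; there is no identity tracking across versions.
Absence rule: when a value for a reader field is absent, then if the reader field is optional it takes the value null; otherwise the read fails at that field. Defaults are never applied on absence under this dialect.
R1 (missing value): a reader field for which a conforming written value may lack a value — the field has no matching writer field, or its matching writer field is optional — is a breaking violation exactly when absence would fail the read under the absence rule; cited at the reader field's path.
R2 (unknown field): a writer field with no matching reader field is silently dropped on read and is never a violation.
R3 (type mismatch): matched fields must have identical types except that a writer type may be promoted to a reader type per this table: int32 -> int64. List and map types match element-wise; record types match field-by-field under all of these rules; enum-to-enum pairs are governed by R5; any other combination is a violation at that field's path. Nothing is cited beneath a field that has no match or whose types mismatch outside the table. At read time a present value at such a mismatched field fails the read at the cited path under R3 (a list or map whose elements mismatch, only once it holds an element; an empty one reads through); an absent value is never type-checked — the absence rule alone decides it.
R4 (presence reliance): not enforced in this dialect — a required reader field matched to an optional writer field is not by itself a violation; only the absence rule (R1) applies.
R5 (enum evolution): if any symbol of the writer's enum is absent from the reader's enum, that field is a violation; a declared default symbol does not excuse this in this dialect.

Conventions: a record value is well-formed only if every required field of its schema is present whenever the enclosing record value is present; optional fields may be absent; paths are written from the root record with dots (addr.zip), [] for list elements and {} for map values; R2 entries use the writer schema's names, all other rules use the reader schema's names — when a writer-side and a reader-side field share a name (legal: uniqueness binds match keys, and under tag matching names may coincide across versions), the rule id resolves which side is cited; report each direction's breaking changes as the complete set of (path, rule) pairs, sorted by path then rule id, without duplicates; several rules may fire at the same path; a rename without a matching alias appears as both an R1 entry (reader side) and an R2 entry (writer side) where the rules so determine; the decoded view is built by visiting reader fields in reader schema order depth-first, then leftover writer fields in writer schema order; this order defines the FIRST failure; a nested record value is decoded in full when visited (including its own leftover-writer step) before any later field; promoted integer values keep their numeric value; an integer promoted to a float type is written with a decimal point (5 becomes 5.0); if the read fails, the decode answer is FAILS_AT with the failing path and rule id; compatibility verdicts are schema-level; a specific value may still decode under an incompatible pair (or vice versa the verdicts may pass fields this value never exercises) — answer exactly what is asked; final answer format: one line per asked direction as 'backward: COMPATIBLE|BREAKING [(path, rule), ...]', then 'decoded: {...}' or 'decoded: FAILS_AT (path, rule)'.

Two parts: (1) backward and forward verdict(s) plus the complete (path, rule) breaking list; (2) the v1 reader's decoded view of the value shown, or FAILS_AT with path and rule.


each type pair in User: writer, then reader
checking backward for User: reader v2 against writer v1:
  kind: Role -> Role, writer optional; from kind
  latitude: no writer match
  writer signature: unknown to reader
  writer id: unknown to reader
  writer price: unknown to reader
  violation R1 at kind
  backward on User therefore BREAKING (1)
checking forward for User: reader v1 against writer v2:
  kind: Role -> Role, writer required; from kind
  signature: no writer match
  id: no writer match
  price: no writer match
  writer latitude: unknown to reader
  violation R1 at signature
  forward on User therefore BREAKING (1)
migrating the User value to v1:
  kind := "SMS"
  read fails at signature under R1 (no fill)
  => FAILS_AT (signature, R1)

backward: BREAKING [(kind, R1)]; forward: BREAKING [(signature, R1)]; decoded: FAILS_AT (signature, R1)


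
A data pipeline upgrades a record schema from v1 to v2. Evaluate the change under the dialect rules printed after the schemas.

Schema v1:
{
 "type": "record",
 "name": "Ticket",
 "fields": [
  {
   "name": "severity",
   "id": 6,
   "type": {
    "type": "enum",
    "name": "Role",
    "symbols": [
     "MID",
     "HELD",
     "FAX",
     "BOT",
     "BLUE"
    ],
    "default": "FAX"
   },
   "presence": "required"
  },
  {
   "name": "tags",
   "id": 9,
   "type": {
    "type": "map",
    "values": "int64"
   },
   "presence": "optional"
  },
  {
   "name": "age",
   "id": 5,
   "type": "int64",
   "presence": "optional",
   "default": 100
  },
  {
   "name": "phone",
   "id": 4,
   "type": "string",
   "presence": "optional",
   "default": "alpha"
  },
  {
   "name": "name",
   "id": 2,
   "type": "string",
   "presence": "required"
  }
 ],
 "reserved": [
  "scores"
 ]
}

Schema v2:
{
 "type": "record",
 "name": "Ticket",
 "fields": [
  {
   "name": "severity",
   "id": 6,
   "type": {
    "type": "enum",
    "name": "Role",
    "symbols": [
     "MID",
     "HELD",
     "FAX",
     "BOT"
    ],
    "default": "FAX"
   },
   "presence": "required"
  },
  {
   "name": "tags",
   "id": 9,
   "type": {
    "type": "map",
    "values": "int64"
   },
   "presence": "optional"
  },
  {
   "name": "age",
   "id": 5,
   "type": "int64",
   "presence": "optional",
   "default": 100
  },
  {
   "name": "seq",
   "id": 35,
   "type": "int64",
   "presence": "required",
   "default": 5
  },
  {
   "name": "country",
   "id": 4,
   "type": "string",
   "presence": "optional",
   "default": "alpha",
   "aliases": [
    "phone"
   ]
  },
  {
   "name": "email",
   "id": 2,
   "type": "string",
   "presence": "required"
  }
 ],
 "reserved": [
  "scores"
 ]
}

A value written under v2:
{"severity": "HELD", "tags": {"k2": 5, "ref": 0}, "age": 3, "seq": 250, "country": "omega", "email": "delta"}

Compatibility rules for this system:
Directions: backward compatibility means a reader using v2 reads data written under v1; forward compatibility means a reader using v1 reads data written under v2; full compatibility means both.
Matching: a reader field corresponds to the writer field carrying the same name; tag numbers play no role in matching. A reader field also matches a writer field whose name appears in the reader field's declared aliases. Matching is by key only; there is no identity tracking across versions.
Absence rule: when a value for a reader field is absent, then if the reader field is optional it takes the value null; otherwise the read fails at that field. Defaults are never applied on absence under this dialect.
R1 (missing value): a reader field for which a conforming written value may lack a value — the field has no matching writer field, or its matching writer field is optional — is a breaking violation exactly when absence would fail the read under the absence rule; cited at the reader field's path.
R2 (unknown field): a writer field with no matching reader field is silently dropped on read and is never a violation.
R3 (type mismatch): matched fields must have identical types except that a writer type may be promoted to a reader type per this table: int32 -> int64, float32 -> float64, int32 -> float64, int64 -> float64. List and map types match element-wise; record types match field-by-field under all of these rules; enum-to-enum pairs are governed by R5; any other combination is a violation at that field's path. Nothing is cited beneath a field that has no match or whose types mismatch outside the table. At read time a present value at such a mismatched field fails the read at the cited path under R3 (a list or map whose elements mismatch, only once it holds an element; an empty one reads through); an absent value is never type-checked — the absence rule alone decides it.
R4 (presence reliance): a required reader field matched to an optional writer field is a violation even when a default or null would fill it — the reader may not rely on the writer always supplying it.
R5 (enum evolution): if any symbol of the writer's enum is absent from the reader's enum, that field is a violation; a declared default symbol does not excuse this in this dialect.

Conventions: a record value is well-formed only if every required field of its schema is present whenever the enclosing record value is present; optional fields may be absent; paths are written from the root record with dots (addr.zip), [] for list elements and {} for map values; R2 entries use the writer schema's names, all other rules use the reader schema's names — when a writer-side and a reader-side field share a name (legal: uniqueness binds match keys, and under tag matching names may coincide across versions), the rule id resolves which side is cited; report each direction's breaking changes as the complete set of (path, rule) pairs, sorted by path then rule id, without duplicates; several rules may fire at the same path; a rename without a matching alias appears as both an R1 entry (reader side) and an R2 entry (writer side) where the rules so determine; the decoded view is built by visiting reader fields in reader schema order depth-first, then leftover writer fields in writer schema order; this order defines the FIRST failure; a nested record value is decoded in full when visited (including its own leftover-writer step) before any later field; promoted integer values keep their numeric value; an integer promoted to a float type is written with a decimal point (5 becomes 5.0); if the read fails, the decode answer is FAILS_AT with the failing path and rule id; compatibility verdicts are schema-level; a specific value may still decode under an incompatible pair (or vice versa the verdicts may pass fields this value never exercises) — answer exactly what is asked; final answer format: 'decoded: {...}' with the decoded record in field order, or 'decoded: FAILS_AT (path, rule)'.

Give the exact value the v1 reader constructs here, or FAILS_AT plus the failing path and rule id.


in Ticket below, arrows point writer -> reader
decode walk for Ticket under reader schema v1:
  severity := "HELD"
  tags := {"k2": 5, "ref": 0}
  age := 3
  phone := null (not supplied -> null)
  read fails at name under R1 (no fill)
  => FAILS_AT (name, R1)
checking off the Ticket differences that do not matter here:
  added field seq to record Ticket: required int64, tag 35, default 5 (in v2 it sits immediately before country) -> changes Ticket's schema-level verdicts only — the decode of this value is the same
  enum Role (field severity in record Ticket): symbol BLUE removed -> changes Ticket's schema-level verdicts only — the decode of this value is the same
  renamed field phone to country in record Ticket (alias phone declared on the renamed field) -> fires no rule on Ticket under this dialect and leaves the result unchanged

decoded: FAILS_AT (name, R1)


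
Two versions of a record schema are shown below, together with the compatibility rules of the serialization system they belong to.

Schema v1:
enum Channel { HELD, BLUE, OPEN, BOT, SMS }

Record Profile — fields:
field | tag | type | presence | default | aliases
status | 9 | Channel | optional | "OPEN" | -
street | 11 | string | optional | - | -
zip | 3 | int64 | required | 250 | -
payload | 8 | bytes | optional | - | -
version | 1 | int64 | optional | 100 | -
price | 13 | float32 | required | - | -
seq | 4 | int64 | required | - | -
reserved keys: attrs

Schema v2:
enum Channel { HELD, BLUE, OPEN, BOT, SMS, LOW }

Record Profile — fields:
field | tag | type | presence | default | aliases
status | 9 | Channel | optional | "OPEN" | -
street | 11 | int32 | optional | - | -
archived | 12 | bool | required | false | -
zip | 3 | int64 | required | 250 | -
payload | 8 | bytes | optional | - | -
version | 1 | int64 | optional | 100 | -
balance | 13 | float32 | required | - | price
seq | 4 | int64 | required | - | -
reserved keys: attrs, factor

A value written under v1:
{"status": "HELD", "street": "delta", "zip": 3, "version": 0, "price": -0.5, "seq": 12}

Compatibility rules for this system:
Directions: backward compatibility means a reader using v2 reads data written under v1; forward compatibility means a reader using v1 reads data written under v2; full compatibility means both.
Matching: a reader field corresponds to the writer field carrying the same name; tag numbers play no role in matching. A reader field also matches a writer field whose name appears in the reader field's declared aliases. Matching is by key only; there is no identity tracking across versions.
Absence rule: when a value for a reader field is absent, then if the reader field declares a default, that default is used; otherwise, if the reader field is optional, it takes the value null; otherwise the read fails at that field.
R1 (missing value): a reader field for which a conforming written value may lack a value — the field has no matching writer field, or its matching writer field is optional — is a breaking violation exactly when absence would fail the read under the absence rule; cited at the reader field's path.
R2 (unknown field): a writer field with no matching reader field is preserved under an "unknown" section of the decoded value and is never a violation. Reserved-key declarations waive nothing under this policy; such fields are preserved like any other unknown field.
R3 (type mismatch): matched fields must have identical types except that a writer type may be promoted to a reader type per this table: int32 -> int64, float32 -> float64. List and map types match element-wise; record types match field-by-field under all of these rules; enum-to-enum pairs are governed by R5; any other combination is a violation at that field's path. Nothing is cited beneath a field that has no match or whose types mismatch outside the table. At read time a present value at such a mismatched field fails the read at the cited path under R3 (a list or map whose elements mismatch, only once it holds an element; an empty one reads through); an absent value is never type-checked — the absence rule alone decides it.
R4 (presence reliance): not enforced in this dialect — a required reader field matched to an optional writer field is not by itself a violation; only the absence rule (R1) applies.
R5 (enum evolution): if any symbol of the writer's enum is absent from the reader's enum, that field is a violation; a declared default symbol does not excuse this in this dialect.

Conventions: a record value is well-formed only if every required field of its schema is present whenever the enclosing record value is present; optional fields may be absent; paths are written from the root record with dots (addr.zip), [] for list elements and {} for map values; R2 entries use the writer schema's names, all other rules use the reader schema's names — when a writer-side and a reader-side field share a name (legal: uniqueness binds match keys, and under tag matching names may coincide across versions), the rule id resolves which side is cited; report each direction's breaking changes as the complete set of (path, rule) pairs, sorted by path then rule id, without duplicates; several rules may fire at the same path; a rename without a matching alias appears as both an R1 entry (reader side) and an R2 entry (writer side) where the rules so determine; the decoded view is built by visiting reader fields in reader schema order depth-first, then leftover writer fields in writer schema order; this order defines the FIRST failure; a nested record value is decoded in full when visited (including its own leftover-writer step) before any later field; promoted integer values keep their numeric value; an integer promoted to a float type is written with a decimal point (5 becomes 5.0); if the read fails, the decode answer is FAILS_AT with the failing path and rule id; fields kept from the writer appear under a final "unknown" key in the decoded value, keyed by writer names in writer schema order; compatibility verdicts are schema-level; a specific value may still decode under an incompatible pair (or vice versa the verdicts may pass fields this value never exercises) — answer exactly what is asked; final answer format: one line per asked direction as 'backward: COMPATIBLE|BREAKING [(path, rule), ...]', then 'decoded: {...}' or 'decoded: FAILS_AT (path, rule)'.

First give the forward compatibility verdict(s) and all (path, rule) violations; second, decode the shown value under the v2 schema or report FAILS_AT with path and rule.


arrows below run writer -> reader for Profile
forward pass over Profile, reader schema v1, writer schema v2:
  status: Channel -> Channel, writer optional; from status
  street: int32 -> string, writer optional; from street
  zip: int64 -> int64, writer required; from zip
  payload: bytes -> bytes, writer optional; from payload
  version: int64 -> int64, writer optional; from version
  no writer field matches reader price
  seq: int64 -> int64, writer required; from seq
  writer field archived has no reader counterpart
  writer field balance has no reader counterpart
  R1 fires at price
  R5 fires at status
  R3 fires at street
  forward on Profile therefore BREAKING (3)
decode walk for Profile under reader schema v2:
  status := "HELD"
  read fails at street under R3
  => FAILS_AT (street, R3)
ruling out the remaining Profile differences:
  added field archived to record Profile: required bool, tag 12, default false (in v2 it sits immediately before zip) -> no rule fires on it in Profile's dialect; the asked verdict holds

forward: BREAKING [(price, R1), (status, R5), (street, R3)]; decoded: FAILS_AT (street, R3)
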